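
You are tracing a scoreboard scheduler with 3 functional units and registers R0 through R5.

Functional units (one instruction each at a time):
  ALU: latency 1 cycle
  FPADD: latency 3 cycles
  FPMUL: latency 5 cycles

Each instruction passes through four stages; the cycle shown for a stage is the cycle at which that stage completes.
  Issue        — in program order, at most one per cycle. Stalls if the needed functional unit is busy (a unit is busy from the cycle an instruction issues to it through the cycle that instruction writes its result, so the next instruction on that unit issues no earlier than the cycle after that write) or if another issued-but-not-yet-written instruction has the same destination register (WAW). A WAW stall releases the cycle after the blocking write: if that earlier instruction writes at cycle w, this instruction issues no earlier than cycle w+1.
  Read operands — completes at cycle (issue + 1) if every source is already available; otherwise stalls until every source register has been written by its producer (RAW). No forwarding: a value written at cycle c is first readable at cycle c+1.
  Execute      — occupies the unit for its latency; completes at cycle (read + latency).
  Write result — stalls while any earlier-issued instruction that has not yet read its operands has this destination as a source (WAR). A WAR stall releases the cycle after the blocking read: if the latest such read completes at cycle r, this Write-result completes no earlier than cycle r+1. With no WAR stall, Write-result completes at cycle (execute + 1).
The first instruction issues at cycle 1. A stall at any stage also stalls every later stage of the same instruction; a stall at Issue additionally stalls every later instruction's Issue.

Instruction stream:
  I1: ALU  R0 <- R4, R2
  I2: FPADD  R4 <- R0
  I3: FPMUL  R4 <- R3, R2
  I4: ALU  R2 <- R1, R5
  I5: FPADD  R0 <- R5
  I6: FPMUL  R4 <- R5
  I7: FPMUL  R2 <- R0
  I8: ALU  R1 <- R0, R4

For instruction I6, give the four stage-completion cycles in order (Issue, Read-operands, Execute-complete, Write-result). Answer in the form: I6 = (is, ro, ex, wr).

1) issue 1, read 2, done 3, write 4
2) issue 2, read 5, done 8, write 9  <RAW R0: wait I1 write@4>
3) issue 10, read 11, done 16, write 17  <WAW R4: wait I2 write@9>
4) issue 11, read 12, done 13, write 14
5) issue 12, read 13, done 16, write 17
6) issue 18, read 19, done 24, write 25  <struct: FPMUL busy until I3 writes@17>
7) issue 26, read 27, done 32, write 33  <struct: FPMUL busy until I6 writes@25>
8) issue 27, read 28, done 29, write 30

I6 = (18, 19, 24, 25)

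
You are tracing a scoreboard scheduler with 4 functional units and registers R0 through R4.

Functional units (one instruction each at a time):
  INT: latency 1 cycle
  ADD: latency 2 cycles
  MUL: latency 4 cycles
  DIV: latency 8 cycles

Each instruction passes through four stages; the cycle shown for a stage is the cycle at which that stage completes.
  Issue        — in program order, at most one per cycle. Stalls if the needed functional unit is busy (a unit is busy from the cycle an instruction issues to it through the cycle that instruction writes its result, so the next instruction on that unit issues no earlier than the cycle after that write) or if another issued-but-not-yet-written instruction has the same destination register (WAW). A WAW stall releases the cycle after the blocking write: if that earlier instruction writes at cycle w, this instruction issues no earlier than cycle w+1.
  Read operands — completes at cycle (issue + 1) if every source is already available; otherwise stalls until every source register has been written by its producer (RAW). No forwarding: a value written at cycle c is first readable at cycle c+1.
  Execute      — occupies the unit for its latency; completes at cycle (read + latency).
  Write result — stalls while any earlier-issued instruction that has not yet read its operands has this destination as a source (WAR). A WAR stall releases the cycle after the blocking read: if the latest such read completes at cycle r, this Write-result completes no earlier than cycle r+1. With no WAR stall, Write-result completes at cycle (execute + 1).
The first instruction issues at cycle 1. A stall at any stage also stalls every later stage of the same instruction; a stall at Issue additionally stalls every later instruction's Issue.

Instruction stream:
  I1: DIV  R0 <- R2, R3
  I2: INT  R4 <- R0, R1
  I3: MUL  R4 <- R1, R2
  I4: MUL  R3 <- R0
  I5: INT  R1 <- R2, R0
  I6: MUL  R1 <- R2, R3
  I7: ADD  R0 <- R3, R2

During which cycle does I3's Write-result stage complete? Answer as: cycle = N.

cycle = 21

I1 -> (1, 2, 10, 11)
I2 -> (2, 12, 13, 14)  // RAW R0: wait I1 write@11
I3 -> (15, 16, 20, 21)  // WAW R4: wait I2 write@14
I4 -> (22, 23, 27, 28)  // struct: MUL busy until I3 writes@21
I5 -> (23, 24, 25, 26)
I6 -> (29, 30, 34, 35)  // struct: MUL busy until I4 writes@28
I7 -> (30, 31, 33, 34)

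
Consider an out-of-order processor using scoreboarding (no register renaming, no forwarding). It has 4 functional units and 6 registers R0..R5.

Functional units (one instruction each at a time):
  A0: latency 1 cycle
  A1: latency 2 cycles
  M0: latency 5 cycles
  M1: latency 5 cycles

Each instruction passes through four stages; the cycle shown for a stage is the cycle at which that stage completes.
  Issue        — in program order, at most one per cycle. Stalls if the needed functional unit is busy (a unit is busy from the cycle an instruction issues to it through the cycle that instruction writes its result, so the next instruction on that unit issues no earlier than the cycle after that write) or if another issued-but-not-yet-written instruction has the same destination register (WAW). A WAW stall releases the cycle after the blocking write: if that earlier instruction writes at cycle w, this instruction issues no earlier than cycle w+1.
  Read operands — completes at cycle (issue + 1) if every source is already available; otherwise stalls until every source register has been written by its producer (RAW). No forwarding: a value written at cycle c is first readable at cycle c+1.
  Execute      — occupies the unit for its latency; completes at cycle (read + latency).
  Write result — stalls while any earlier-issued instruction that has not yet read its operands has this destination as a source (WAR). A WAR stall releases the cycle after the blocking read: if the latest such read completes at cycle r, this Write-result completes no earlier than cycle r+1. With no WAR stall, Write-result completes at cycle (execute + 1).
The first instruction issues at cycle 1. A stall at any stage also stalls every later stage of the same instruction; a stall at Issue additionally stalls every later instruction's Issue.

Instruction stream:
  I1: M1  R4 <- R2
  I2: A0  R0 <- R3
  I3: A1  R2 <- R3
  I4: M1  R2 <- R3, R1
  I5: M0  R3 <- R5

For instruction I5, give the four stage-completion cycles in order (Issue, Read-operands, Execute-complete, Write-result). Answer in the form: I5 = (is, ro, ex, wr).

I5 = (10, 11, 16, 17)

I1: IS=1 RO=2 EX=7 WR=8
I2: IS=2 RO=3 EX=4 WR=5
I3: IS=3 RO=4 EX=6 WR=7
I4: IS=9 RO=10 EX=15 WR=16  [struct: M1 busy until I1 writes@8]
I5: IS=10 RO=11 EX=16 WR=17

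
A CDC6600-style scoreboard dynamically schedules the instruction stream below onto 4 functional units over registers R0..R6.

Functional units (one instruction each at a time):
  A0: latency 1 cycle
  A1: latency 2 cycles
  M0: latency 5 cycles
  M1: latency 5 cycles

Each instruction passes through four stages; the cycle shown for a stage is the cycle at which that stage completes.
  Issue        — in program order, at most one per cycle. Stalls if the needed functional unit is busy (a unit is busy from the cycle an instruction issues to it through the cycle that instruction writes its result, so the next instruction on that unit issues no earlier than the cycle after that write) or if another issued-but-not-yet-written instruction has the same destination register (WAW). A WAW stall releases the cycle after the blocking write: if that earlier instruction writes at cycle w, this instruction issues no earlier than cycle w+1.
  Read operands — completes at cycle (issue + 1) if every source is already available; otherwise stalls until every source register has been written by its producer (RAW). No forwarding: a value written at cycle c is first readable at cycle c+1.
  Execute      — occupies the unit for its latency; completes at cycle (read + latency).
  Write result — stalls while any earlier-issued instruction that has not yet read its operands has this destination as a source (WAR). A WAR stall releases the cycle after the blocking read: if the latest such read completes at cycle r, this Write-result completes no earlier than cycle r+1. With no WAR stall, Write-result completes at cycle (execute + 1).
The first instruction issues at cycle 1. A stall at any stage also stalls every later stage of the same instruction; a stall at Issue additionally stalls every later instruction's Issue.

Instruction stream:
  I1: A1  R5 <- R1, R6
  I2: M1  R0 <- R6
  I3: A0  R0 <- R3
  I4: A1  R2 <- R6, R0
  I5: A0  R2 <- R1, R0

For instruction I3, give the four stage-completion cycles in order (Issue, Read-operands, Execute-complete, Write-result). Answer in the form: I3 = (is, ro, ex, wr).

t=1  issue I1 (A1)
t=2  I1 read-ops; issue I2 (M1)
t=3  I2 read-ops
t=4  I1 finished on A1
t=5  I1→R5
t=8  I2 finished on M1
t=9  I2→R0
t=10  issue I3 (A0)
t=11  I3 read-ops; issue I4 (A1)
t=12  I3 finished on A0
t=13  I3→R0
t=14  I4 read-ops
t=16  I4 finished on A1
t=17  I4→R2
t=18  issue I5 (A0)
t=19  I5 read-ops
t=20  I5 finished on A0
t=21  I5→R2

I3 = (10, 11, 12, 13)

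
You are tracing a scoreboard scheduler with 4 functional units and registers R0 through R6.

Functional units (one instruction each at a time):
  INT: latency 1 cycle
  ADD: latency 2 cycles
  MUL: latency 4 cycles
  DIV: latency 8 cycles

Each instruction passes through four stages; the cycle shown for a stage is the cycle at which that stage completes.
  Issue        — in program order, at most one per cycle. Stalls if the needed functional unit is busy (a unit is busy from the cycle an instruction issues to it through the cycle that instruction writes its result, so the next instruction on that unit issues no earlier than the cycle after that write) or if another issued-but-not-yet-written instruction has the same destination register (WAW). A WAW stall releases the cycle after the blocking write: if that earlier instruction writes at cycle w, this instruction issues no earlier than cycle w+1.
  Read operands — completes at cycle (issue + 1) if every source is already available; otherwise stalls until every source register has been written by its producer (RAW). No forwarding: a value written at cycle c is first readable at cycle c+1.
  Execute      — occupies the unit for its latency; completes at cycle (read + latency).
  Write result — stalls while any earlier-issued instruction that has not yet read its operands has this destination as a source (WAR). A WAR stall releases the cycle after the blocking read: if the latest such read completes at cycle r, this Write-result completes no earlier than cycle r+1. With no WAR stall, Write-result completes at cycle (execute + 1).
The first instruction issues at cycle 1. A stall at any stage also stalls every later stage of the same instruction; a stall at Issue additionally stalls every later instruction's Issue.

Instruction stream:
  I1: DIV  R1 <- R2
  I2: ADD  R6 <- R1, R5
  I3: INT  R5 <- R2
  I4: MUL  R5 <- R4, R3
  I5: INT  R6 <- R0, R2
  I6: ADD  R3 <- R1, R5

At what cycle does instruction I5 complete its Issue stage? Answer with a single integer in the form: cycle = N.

cycle = 16

c1: I1 dispatched to DIV
c2: I1 operands ready, I2 dispatched to ADD
c3: I3 dispatched to INT
c4: I3 operands ready
c5: I3 complete
c10: I1 complete
c11: R1←I1
c12: I2 operands ready
c13: R5←I3
c14: I2 complete, I4 dispatched to MUL
c15: R6←I2, I4 operands ready
c16: I5 dispatched to INT
c17: I5 operands ready, I6 dispatched to ADD
c18: I5 complete
c19: I4 complete, R6←I5
c20: R5←I4
c21: I6 operands ready
c23: I6 complete
c24: R3←I6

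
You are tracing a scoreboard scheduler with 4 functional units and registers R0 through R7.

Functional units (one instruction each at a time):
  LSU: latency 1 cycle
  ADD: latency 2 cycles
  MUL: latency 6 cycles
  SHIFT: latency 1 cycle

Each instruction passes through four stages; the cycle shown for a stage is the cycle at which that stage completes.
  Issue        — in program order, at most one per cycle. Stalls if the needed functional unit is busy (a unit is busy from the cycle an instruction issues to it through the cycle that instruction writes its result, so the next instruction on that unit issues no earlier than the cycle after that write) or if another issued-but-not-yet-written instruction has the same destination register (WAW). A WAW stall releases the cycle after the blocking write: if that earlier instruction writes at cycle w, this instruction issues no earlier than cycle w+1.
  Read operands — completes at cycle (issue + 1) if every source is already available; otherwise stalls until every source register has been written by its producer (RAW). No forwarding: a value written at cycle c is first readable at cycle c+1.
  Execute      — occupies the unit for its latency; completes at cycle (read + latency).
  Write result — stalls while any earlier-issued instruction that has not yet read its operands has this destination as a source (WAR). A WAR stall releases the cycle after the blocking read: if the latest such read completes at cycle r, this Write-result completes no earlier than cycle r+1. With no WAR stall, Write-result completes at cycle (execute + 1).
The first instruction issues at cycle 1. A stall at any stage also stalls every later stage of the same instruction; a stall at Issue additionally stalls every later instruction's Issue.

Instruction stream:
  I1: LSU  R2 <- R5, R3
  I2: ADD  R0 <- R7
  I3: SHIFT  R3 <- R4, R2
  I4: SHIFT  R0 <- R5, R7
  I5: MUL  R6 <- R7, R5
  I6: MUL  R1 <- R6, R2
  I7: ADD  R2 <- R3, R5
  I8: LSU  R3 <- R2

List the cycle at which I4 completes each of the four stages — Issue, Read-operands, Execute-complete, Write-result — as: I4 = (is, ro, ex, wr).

I4 = (8, 9, 10, 11)

t=1  I1 issues→LSU
t=2  I1 reads · I2 issues→ADD
t=3  I1 exec-done · I2 reads · I3 issues→SHIFT
t=4  I1 writes R2
t=5  I2 exec-done · I3 reads
t=6  I2 writes R0 · I3 exec-done
t=7  I3 writes R3
t=8  I4 issues→SHIFT
t=9  I4 reads · I5 issues→MUL
t=10  I4 exec-done · I5 reads
t=11  I4 writes R0
t=16  I5 exec-done
t=17  I5 writes R6
t=18  I6 issues→MUL
t=19  I6 reads · I7 issues→ADD
t=20  I7 reads · I8 issues→LSU
t=22  I7 exec-done
t=23  I7 writes R2
t=24  I8 reads
t=25  I6 exec-done · I8 exec-done
t=26  I6 writes R1 · I8 writes R3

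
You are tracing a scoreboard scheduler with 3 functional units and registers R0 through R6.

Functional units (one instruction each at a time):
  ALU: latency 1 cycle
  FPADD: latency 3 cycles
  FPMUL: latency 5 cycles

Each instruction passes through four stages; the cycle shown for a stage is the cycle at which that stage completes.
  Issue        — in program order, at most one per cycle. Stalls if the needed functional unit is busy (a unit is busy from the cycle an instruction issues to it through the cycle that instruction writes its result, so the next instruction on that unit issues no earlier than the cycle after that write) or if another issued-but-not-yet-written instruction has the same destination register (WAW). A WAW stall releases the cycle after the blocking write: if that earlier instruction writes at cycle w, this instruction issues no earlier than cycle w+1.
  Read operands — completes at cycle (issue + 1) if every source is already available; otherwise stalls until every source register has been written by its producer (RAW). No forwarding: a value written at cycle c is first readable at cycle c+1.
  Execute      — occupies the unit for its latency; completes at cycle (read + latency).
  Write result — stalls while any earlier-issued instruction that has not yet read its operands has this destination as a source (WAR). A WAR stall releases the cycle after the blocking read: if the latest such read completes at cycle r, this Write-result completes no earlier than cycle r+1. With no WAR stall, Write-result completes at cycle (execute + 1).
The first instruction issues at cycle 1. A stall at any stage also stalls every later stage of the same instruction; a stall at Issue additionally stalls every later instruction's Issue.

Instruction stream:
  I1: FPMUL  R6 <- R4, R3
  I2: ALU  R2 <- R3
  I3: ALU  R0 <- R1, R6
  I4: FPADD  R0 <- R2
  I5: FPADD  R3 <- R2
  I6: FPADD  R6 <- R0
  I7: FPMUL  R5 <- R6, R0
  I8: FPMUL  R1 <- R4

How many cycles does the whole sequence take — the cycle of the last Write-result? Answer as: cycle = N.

cycle = 44

t=1  I1→FPMUL
t=2  I1 RO, I2→ALU
t=3  I2 RO
t=4  I2 EX
t=5  I2 WR R2
t=6  I3→ALU
t=7  I1 EX
t=8  I1 WR R6
t=9  I3 RO
t=10  I3 EX
t=11  I3 WR R0
t=12  I4→FPADD
t=13  I4 RO
t=16  I4 EX
t=17  I4 WR R0
t=18  I5→FPADD
t=19  I5 RO
t=22  I5 EX
t=23  I5 WR R3
t=24  I6→FPADD
t=25  I6 RO, I7→FPMUL
t=28  I6 EX
t=29  I6 WR R6
t=30  I7 RO
t=35  I7 EX
t=36  I7 WR R5
t=37  I8→FPMUL
t=38  I8 RO
t=43  I8 EX
t=44  I8 WR R1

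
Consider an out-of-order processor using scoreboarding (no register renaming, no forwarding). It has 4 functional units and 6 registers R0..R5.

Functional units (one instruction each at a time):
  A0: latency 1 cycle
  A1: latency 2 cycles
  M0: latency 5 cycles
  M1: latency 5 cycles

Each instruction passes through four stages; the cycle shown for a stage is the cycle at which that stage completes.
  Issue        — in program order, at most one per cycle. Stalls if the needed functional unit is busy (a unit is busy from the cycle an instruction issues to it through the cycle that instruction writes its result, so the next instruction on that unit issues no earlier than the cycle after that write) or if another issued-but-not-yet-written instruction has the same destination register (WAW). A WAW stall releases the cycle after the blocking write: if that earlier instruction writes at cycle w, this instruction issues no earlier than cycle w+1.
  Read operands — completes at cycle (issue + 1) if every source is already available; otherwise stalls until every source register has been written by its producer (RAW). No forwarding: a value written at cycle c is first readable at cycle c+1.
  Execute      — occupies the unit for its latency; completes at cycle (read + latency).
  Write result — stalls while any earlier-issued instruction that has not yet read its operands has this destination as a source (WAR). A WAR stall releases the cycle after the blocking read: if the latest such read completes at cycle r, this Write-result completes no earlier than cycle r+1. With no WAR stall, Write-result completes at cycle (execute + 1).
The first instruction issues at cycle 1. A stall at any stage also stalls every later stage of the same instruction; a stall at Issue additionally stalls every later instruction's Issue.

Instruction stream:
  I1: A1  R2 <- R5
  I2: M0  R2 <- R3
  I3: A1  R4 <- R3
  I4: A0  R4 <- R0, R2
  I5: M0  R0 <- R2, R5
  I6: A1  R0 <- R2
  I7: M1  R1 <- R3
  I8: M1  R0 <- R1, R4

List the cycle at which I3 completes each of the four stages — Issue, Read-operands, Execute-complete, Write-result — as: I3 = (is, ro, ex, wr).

I1 -> (1, 2, 4, 5)
I2 -> (6, 7, 12, 13)  // WAW R2: wait I1 write@5
I3 -> (7, 8, 10, 11)
I4 -> (12, 14, 15, 16)  // WAW R4: wait I3 write@11, RAW R2: wait I2 write@13
I5 -> (14, 15, 20, 21)  // struct: M0 busy until I2 writes@13
I6 -> (22, 23, 25, 26)  // WAW R0: wait I5 write@21
I7 -> (23, 24, 29, 30)
I8 -> (31, 32, 37, 38)  // struct: M1 busy until I7 writes@30

I3 = (7, 8, 10, 11)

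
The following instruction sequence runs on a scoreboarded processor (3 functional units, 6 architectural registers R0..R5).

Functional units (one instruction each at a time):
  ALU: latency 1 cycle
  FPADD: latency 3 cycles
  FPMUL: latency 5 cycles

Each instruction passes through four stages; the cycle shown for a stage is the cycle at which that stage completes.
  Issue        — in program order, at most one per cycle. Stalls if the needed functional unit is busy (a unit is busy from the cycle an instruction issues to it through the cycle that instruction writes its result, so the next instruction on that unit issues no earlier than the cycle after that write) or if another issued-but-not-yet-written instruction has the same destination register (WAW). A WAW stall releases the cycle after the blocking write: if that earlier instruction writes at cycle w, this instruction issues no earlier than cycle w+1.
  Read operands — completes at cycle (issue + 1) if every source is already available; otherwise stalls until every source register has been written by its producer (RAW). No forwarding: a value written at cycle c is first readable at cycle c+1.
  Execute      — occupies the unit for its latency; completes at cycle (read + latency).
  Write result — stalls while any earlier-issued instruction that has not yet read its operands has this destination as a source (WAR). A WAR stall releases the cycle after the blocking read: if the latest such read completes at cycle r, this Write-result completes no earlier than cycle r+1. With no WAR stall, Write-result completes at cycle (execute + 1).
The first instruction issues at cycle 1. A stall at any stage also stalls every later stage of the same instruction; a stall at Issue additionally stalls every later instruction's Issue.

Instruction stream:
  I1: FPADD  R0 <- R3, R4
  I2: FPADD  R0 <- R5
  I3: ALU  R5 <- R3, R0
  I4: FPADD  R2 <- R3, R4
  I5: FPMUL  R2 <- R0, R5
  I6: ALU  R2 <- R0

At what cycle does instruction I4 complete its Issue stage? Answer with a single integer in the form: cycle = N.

cycle = 13

[I1] 1/2/5/6
[I2] 7/8/11/12  (struct: FPADD busy until I1 writes@6)
[I3] 8/13/14/15  (RAW R0: wait I2 write@12)
[I4] 13/14/17/18  (struct: FPADD busy until I2 writes@12)
[I5] 19/20/25/26  (WAW R2: wait I4 write@18)
[I6] 27/28/29/30  (WAW R2: wait I5 write@26)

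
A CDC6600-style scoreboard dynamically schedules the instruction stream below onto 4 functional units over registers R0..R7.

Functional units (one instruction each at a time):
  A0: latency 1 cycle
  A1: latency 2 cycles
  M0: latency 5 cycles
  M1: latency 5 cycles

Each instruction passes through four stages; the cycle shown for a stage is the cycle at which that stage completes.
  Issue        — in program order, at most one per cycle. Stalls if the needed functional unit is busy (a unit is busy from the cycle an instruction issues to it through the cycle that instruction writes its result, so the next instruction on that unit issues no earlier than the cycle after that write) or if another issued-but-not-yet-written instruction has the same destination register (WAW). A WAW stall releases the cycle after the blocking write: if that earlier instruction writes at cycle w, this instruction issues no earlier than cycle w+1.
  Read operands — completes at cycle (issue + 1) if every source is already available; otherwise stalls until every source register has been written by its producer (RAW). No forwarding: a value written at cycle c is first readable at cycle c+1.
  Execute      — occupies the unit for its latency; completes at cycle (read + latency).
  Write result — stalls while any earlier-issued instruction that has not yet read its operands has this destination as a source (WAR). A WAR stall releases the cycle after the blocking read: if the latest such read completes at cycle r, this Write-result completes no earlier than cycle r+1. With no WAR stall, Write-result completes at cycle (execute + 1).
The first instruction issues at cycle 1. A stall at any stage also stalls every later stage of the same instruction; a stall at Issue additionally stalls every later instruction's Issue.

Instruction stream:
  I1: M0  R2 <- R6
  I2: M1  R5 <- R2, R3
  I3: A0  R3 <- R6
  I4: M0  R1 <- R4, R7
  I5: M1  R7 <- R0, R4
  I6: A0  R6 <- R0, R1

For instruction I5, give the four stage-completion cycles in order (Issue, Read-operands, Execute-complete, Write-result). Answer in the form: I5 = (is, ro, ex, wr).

I5 = (16, 17, 22, 23)

[I1] 1/2/7/8
[I2] 2/9/14/15  (RAW R2: wait I1 write@8)
[I3] 3/4/5/10  (WAR R3: wait I2 read@9)
[I4] 9/10/15/16  (struct: M0 busy until I1 writes@8)
[I5] 16/17/22/23  (struct: M1 busy until I2 writes@15)
[I6] 17/18/19/20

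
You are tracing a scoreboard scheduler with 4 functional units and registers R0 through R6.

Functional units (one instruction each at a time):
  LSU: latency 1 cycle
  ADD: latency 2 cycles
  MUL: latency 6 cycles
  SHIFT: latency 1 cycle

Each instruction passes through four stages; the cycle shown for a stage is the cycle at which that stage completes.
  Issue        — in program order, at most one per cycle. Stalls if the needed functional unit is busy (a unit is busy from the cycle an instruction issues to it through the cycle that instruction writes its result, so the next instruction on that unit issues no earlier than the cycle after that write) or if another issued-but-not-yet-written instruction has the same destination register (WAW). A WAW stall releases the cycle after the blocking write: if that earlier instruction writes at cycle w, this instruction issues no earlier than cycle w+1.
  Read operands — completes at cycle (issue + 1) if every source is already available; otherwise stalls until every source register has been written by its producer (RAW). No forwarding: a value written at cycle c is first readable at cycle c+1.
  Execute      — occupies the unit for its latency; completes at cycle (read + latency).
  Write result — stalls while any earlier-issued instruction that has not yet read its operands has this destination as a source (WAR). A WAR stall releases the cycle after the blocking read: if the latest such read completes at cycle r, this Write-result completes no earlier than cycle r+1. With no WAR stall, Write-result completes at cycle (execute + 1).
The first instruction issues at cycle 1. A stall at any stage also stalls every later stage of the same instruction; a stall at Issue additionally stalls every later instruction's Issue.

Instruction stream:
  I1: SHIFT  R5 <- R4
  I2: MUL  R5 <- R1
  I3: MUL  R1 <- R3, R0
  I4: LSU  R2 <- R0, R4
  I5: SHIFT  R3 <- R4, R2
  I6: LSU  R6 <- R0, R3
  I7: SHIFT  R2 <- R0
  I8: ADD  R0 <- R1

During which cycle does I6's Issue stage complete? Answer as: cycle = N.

t=1  issue I1 (SHIFT)
t=2  I1 read-ops
t=3  I1 finished on SHIFT
t=4  I1→R5
t=5  issue I2 (MUL)
t=6  I2 read-ops
t=12  I2 finished on MUL
t=13  I2→R5
t=14  issue I3 (MUL)
t=15  I3 read-ops; issue I4 (LSU)
t=16  I4 read-ops; issue I5 (SHIFT)
t=17  I4 finished on LSU
t=18  I4→R2
t=19  I5 read-ops; issue I6 (LSU)
t=20  I5 finished on SHIFT
t=21  I3 finished on MUL; I5→R3
t=22  I3→R1; I6 read-ops; issue I7 (SHIFT)
t=23  I6 finished on LSU; I7 read-ops; issue I8 (ADD)
t=24  I6→R6; I7 finished on SHIFT; I8 read-ops
t=25  I7→R2
t=26  I8 finished on ADD
t=27  I8→R0

cycle = 19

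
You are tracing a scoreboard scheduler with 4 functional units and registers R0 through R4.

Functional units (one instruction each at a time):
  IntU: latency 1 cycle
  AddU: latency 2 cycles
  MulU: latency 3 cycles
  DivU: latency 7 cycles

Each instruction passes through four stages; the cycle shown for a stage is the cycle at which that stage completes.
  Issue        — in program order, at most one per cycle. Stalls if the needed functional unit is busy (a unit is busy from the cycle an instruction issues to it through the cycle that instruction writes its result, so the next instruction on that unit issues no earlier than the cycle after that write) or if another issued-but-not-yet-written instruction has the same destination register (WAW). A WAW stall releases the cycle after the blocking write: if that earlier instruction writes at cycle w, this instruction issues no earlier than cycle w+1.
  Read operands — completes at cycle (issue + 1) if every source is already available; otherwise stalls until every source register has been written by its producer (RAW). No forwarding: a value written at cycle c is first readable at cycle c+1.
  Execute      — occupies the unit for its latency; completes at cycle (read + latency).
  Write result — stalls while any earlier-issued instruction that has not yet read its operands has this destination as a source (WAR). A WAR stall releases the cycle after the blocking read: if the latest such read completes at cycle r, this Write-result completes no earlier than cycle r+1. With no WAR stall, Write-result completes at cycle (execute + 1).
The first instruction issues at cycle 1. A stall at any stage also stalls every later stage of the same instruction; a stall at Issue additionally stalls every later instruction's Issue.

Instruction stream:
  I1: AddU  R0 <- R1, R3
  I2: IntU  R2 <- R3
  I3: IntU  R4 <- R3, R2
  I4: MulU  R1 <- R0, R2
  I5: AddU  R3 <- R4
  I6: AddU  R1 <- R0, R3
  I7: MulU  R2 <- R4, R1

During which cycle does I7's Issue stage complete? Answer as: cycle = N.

[1] I1→AddU
[2] I1 RO | I2→IntU
[3] I2 RO
[4] I1 EX | I2 EX
[5] I1 WR R0 | I2 WR R2
[6] I3→IntU
[7] I3 RO | I4→MulU
[8] I3 EX | I4 RO | I5→AddU
[9] I3 WR R4
[10] I5 RO
[11] I4 EX
[12] I4 WR R1 | I5 EX
[13] I5 WR R3
[14] I6→AddU
[15] I6 RO | I7→MulU
[17] I6 EX
[18] I6 WR R1
[19] I7 RO
[22] I7 EX
[23] I7 WR R2

cycle = 15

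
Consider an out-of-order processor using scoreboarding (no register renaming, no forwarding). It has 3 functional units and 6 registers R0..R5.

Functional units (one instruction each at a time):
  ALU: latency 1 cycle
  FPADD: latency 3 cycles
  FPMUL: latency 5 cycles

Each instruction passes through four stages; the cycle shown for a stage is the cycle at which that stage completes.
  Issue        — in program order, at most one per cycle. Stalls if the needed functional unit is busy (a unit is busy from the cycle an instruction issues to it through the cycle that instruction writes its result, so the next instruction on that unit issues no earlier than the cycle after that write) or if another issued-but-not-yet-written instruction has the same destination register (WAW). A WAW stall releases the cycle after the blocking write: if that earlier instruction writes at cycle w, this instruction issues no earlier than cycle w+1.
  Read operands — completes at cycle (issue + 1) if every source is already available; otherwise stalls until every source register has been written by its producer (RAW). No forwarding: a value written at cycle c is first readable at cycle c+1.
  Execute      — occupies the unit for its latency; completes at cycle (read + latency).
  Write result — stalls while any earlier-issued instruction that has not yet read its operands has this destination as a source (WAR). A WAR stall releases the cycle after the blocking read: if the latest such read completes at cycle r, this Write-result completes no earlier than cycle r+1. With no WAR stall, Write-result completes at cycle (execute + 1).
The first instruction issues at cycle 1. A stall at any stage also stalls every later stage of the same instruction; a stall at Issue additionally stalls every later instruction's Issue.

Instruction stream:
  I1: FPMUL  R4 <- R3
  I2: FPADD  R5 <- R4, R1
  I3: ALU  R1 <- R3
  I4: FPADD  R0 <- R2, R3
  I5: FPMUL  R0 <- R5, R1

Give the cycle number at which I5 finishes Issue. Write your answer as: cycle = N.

cycle = 20

1) issue 1, read 2, done 7, write 8
2) issue 2, read 9, done 12, write 13  <RAW R4: wait I1 write@8>
3) issue 3, read 4, done 5, write 10  <WAR R1: wait I2 read@9>
4) issue 14, read 15, done 18, write 19  <struct: FPADD busy until I2 writes@13>
5) issue 20, read 21, done 26, write 27  <WAW R0: wait I4 write@19>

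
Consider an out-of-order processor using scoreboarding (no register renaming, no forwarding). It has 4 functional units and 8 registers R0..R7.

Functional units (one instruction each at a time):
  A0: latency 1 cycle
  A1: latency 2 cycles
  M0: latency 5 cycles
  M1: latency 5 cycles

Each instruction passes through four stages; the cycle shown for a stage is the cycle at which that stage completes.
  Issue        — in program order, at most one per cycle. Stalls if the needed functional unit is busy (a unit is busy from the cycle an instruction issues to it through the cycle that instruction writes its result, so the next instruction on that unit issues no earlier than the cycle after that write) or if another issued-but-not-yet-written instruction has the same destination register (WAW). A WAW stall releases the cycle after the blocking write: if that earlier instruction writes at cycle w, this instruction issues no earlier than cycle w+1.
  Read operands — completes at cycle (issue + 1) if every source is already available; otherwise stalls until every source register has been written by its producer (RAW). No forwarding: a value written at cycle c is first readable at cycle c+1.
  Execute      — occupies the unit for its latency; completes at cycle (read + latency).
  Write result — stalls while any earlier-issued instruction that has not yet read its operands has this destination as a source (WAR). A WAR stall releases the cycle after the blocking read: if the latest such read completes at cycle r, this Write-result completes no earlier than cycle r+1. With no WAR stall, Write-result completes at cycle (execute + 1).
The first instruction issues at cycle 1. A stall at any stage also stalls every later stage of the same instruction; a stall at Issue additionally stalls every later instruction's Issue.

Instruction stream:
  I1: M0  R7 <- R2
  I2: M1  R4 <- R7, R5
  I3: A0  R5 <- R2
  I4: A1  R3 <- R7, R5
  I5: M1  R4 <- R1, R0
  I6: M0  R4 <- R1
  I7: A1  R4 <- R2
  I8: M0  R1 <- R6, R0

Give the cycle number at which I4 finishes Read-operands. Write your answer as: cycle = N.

cycle = 11

[1] I1→M0
[2] I1 RO · I2→M1
[3] I3→A0
[4] I3 RO · I4→A1
[5] I3 EX
[7] I1 EX
[8] I1 WR R7
[9] I2 RO
[10] I3 WR R5
[11] I4 RO
[13] I4 EX
[14] I2 EX · I4 WR R3
[15] I2 WR R4
[16] I5→M1
[17] I5 RO
[22] I5 EX
[23] I5 WR R4
[24] I6→M0
[25] I6 RO
[30] I6 EX
[31] I6 WR R4
[32] I7→A1
[33] I7 RO · I8→M0
[34] I8 RO
[35] I7 EX
[36] I7 WR R4
[39] I8 EX
[40] I8 WR R1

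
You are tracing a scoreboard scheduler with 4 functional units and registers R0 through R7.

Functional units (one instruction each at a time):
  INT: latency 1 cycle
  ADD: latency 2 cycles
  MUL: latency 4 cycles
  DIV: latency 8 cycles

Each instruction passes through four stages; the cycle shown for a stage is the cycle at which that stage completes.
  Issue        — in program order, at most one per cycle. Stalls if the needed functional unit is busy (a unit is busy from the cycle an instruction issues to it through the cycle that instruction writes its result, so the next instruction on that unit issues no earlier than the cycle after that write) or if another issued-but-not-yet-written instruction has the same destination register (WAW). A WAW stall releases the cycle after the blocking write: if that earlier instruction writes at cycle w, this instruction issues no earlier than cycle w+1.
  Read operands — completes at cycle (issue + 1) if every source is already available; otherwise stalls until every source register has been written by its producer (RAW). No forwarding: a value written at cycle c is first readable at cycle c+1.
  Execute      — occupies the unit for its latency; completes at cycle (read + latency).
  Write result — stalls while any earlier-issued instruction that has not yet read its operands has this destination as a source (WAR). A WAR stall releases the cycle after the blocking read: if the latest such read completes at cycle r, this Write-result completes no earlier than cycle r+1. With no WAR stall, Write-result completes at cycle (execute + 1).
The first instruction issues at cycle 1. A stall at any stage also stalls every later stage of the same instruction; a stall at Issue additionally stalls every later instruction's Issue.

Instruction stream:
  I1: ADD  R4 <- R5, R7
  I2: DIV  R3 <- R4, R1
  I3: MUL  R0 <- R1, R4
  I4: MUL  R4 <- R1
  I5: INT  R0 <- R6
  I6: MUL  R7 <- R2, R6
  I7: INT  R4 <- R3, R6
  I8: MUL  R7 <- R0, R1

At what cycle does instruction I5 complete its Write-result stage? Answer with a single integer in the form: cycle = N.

[1] I1→ADD
[2] I1 RO; I2→DIV
[3] I3→MUL
[4] I1 EX
[5] I1 WR R4
[6] I2 RO; I3 RO
[10] I3 EX
[11] I3 WR R0
[12] I4→MUL
[13] I4 RO; I5→INT
[14] I2 EX; I5 RO
[15] I2 WR R3; I5 EX
[16] I5 WR R0
[17] I4 EX
[18] I4 WR R4
[19] I6→MUL
[20] I6 RO; I7→INT
[21] I7 RO
[22] I7 EX
[23] I7 WR R4
[24] I6 EX
[25] I6 WR R7
[26] I8→MUL
[27] I8 RO
[31] I8 EX
[32] I8 WR R7

cycle = 16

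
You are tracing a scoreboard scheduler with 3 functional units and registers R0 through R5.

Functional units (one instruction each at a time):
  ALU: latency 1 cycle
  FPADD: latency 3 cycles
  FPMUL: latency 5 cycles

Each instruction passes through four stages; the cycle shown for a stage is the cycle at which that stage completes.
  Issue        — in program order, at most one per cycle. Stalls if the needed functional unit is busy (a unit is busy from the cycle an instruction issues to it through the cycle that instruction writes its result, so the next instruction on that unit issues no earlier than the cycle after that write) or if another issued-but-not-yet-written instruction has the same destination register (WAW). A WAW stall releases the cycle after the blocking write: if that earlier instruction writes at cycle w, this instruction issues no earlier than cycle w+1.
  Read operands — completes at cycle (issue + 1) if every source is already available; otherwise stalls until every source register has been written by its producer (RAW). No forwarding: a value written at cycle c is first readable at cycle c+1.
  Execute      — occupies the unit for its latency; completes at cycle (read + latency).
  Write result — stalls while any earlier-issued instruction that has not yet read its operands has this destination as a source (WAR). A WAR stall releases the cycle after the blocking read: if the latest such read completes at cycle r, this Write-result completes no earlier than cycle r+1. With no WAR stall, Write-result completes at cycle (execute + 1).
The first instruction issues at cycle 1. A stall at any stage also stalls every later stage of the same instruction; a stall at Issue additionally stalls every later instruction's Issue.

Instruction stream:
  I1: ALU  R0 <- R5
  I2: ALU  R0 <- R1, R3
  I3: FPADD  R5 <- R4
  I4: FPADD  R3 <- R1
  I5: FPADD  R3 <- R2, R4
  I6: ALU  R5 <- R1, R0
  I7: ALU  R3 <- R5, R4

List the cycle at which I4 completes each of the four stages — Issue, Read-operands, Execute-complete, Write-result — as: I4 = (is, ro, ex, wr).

t=1  I1 dispatched to ALU
t=2  I1 operands ready
t=3  I1 complete
t=4  R0←I1
t=5  I2 dispatched to ALU
t=6  I2 operands ready | I3 dispatched to FPADD
t=7  I2 complete | I3 operands ready
t=8  R0←I2
t=10  I3 complete
t=11  R5←I3
t=12  I4 dispatched to FPADD
t=13  I4 operands ready
t=16  I4 complete
t=17  R3←I4
t=18  I5 dispatched to FPADD
t=19  I5 operands ready | I6 dispatched to ALU
t=20  I6 operands ready
t=21  I6 complete
t=22  I5 complete | R5←I6
t=23  R3←I5
t=24  I7 dispatched to ALU
t=25  I7 operands ready
t=26  I7 complete
t=27  R3←I7

I4 = (12, 13, 16, 17)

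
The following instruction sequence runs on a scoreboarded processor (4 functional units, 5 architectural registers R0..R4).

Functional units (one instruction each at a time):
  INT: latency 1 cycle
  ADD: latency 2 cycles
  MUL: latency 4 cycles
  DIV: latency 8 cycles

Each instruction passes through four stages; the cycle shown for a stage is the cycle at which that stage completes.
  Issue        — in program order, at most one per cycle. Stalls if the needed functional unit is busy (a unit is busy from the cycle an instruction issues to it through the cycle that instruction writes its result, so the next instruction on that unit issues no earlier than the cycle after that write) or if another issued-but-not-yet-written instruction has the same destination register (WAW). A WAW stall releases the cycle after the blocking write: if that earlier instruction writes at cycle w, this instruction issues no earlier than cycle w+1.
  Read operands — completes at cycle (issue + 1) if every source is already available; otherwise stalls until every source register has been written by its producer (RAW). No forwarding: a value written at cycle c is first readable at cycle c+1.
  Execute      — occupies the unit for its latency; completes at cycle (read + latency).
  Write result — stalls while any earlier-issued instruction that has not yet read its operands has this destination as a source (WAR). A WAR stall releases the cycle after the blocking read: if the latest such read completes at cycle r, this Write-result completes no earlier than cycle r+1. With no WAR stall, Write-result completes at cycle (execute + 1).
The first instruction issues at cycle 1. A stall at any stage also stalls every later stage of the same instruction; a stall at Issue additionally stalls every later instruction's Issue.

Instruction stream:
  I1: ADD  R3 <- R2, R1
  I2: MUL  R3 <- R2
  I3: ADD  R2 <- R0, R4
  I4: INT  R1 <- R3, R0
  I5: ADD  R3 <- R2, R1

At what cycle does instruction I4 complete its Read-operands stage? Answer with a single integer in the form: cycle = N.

cycle = 13

I1  is:1  ro:2  ex:4  wr:5
I2  is:6  ro:7  ex:11  wr:12  — WAW R3: wait I1 write@5
I3  is:7  ro:8  ex:10  wr:11
I4  is:8  ro:13  ex:14  wr:15  — RAW R3: wait I2 write@12
I5  is:13  ro:16  ex:18  wr:19  — WAW R3: wait I2 write@12, RAW R1: wait I4 write@15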